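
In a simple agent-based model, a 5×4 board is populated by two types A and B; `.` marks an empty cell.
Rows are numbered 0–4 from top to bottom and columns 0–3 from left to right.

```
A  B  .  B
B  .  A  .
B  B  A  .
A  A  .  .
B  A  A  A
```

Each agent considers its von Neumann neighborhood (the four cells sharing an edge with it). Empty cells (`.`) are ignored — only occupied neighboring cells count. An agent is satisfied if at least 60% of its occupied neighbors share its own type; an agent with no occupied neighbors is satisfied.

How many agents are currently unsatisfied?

Row 0: (0,0)A 0/2 not · (0,1)B 0/1 not · (0,3)B 0/0 satisfied
Row 1: (1,0)B 1/2 not · (1,2)A 1/1 satisfied
Row 2: (2,0)B 2/3 satisfied · (2,1)B 1/3 not · (2,2)A 1/2 not
Row 3: (3,0)A 1/3 not · (3,1)A 2/3 satisfied
Row 4: (4,0)B 0/2 not · (4,1)A 2/3 satisfied · (4,2)A 2/2 satisfied · (4,3)A 1/1 satisfied
Unsatisfied: (0,0), (0,1), (1,0), (2,1), (2,2), (3,0), (4,0) — 7 in total.

7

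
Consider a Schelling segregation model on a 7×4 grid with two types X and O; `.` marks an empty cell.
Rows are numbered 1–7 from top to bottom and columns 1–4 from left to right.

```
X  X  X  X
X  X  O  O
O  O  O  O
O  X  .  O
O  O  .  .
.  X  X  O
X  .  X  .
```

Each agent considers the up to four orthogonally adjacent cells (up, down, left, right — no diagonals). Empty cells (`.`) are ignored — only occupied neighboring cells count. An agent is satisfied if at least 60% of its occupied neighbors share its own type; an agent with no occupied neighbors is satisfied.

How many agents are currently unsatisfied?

8

Row 1: (1,1)X 2/2 satisfied · (1,2)X 3/3 satisfied · (1,3)X 2/3 satisfied · (1,4)X 1/2 not
Row 2: (2,1)X 2/3 satisfied · (2,2)X 2/4 not · (2,3)O 2/4 not · (2,4)O 2/3 satisfied
Row 3: (3,1)O 2/3 satisfied · (3,2)O 2/4 not · (3,3)O 3/3 satisfied · (3,4)O 3/3 satisfied
Row 4: (4,1)O 2/3 satisfied · (4,2)X 0/3 not · (4,4)O 1/1 satisfied
Row 5: (5,1)O 2/2 satisfied · (5,2)O 1/3 not
Row 6: (6,2)X 1/2 not · (6,3)X 2/3 satisfied · (6,4)O 0/1 not
Row 7: (7,1)X 0/0 satisfied · (7,3)X 1/1 satisfied
Unsatisfied: (1,4), (2,2), (2,3), (3,2), (4,2), (5,2), (6,2), (6,4) — 8 in total.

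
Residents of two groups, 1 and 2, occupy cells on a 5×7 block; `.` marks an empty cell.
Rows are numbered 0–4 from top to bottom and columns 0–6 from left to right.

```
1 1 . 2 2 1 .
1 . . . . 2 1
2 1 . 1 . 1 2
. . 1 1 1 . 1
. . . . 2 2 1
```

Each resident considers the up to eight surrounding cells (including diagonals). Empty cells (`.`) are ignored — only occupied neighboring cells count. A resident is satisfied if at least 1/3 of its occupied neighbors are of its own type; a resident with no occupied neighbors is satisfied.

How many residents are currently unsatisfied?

3

(0,0)1 2/2 satisfied
(0,1)1 2/2 satisfied
(0,3)2 1/1 satisfied
(0,4)2 2/3 satisfied
(0,5)1 1/3 satisfied
(1,0)1 3/4 satisfied
(1,5)2 2/5 satisfied
(1,6)1 2/4 satisfied
(2,0)2 0/2 not
(2,1)1 2/3 satisfied
(2,3)1 3/3 satisfied
(2,5)1 3/5 satisfied
(2,6)2 1/4 not
(3,2)1 3/3 satisfied
(3,3)1 3/4 satisfied
(3,4)1 3/5 satisfied
(3,6)1 2/4 satisfied
(4,4)2 1/3 satisfied
(4,5)2 1/4 not
(4,6)1 1/2 satisfied
Unsatisfied: (2,0), (2,6), (4,5) — 3 in total.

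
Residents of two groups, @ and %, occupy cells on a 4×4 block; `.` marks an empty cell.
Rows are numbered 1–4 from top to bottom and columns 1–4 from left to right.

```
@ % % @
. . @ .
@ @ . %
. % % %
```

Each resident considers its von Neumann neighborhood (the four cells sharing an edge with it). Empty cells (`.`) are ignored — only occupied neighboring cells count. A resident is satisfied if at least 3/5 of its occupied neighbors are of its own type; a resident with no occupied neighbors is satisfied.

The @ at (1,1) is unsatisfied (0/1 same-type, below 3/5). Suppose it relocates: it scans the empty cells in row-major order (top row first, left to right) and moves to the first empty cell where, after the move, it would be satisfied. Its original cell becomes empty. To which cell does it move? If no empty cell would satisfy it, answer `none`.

Vacating (1,1). Empty cells in order:
  (2,1): 1/1 same-type → satisfied — stop here.

(2,1)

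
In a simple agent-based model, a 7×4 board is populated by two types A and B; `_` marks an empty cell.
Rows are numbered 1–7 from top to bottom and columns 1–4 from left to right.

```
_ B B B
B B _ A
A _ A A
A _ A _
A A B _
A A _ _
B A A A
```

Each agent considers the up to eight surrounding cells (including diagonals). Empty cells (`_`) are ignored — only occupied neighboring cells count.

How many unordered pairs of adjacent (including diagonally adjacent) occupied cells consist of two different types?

11

Scan each occupied cell's neighbors to the right and below (and the two forward diagonals) so each pair is counted once.
From row 1: 2 unlike of 7 pairs (running 2/7).
From row 2: 3 unlike of 6 pairs (running 5/13).
From row 3: 0 unlike of 4 pairs (running 5/17).
From row 4: 1 unlike of 4 pairs (running 6/21).
From row 5: 2 unlike of 7 pairs (running 8/28).
From row 6: 2 unlike of 6 pairs (running 10/34).
From row 7: 1 unlike of 3 pairs (running 11/37).
Total adjacent occupied pairs: 37; unlike-type pairs: 11.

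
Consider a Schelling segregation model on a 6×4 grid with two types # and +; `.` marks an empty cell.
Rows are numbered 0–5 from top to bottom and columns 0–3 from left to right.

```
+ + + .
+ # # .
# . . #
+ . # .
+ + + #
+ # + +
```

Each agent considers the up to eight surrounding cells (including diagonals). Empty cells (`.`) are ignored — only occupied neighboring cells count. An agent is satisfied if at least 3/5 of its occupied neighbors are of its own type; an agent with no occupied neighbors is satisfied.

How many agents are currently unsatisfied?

9

(0,0)+ 2/3 ✓
(0,1)+ 3/5 ✓
(0,2)+ 1/3 ✗
(1,0)+ 2/4 ✗
(1,1)# 2/6 ✗
(1,2)# 2/4 ✗
(2,0)# 1/3 ✗
(2,3)# 2/2 ✓
(3,0)+ 2/3 ✓
(3,2)# 2/4 ✗
(4,0)+ 3/4 ✓
(4,1)+ 5/7 ✓
(4,2)+ 3/6 ✗
(4,3)# 1/4 ✗
(5,0)+ 2/3 ✓
(5,1)# 0/5 ✗
(5,2)+ 3/5 ✓
(5,3)+ 2/3 ✓
Unsatisfied: (0,2), (1,0), (1,1), (1,2), (2,0), (3,2), (4,2), (4,3), (5,1) — 9 in total.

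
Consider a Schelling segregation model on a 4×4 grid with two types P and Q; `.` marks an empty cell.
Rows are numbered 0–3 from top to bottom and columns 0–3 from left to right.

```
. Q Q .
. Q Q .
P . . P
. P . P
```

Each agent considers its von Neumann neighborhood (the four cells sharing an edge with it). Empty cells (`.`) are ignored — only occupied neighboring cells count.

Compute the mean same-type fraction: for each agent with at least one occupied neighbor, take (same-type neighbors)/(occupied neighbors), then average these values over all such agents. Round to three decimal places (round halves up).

(0,1)Q 2/2
(0,2)Q 2/2
(1,1)Q 2/2
(1,2)Q 2/2
(2,0)P — no occupied neighbors
(2,3)P 1/1
(3,1)P — no occupied neighbors
(3,3)P 1/1
Sum over 6 agents: 2/2 + 2/2 + 2/2 + 2/2 + 1/1 + 1/1 = 6; mean = 6 ÷ 6 = 1 = 1.0 → 1.000.

1.000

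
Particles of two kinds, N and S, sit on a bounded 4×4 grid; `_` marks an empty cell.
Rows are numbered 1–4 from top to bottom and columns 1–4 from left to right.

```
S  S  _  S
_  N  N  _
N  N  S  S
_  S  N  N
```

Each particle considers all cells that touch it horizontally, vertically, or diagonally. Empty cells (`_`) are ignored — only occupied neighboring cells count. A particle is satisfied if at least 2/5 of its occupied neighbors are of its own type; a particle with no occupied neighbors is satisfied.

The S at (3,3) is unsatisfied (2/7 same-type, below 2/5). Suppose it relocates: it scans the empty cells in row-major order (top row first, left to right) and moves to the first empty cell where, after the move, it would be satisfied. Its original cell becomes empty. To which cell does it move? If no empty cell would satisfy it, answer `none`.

Vacating (3,3). Empty cells in order:
  (1,3): 2/4 same-type → satisfied — stop here.

(1,3)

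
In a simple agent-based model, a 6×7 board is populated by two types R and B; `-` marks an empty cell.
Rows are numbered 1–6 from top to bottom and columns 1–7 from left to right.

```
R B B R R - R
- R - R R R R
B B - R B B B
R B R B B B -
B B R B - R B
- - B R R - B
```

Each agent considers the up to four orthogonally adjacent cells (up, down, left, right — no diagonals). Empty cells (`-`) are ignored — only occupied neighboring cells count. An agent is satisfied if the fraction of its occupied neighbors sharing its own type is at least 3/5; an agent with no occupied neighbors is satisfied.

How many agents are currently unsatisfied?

19

Row 1: (1,1)R 0/1 unhappy · (1,2)B 1/3 unhappy · (1,3)B 1/2 unhappy · (1,4)R 2/3 ok · (1,5)R 2/2 ok · (1,7)R 1/1 ok
Row 2: (2,2)R 0/2 unhappy · (2,4)R 3/3 ok · (2,5)R 3/4 ok · (2,6)R 2/3 ok · (2,7)R 2/3 ok
Row 3: (3,1)B 1/2 unhappy · (3,2)B 2/3 ok · (3,4)R 1/3 unhappy · (3,5)B 2/4 unhappy · (3,6)B 3/4 ok · (3,7)B 1/2 unhappy
Row 4: (4,1)R 0/3 unhappy · (4,2)B 2/4 unhappy · (4,3)R 1/3 unhappy · (4,4)B 2/4 unhappy · (4,5)B 3/3 ok · (4,6)B 2/3 ok
Row 5: (5,1)B 1/2 unhappy · (5,2)B 2/3 ok · (5,3)R 1/4 unhappy · (5,4)B 1/3 unhappy · (5,6)R 0/2 unhappy · (5,7)B 1/2 unhappy
Row 6: (6,3)B 0/2 unhappy · (6,4)R 1/3 unhappy · (6,5)R 1/1 ok · (6,7)B 1/1 ok
Unsatisfied: (1,1), (1,2), (1,3), (2,2), (3,1), (3,4), (3,5), (3,7), (4,1), (4,2), (4,3), (4,4), (5,1), (5,3), (5,4), (5,6), (5,7), (6,3), (6,4) — 19 in total.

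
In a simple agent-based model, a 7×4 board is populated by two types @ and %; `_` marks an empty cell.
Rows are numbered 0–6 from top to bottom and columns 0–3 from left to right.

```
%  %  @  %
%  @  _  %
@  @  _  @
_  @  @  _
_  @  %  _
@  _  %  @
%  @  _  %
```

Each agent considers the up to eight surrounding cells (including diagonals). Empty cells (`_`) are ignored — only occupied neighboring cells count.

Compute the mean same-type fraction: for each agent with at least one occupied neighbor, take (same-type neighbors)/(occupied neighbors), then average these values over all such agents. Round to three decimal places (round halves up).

Row 0: (0,0)% 2/3 · (0,1)% 2/4 · (0,2)@ 1/4 · (0,3)% 1/2
Row 1: (1,0)% 2/5 · (1,1)@ 3/6 · (1,3)% 1/3
Row 2: (2,0)@ 3/4 · (2,1)@ 4/5 · (2,3)@ 1/2
Row 3: (3,1)@ 4/5 · (3,2)@ 4/5
Row 4: (4,1)@ 3/5 · (4,2)% 1/5
Row 5: (5,0)@ 2/3 · (5,2)% 2/5 · (5,3)@ 0/3
Row 6: (6,0)% 0/2 · (6,1)@ 1/3 · (6,3)% 1/2
Sum over 20 agents: 2/3 + 2/4 + 1/4 + 1/2 + 2/5 + 3/6 + 1/3 + 3/4 + 4/5 + 1/2 + 4/5 + 4/5 + 3/5 + 1/5 + 2/3 + 2/5 + 0/3 + 0/2 + 1/3 + 1/2 = 19/2; mean = 19/2 ÷ 20 = 19/40 = 0.475 → 0.475.

0.475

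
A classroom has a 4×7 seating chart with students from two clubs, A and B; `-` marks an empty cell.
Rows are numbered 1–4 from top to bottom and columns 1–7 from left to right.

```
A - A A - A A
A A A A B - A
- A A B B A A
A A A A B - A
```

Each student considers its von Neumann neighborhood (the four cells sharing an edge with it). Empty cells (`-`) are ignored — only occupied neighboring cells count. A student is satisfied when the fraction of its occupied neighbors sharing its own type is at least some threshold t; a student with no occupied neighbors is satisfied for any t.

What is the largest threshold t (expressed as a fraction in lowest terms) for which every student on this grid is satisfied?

1/4

(1,1)A 1/1
(1,3)A 2/2
(1,4)A 2/2
(1,6)A 1/1
(1,7)A 2/2
(2,1)A 2/2
(2,2)A 3/3
(2,3)A 4/4
(2,4)A 2/4
(2,5)B 1/2
(2,7)A 2/2
(3,2)A 3/3
(3,3)A 3/4
(3,4)B 1/4
(3,5)B 3/4
(3,6)A 1/2
(3,7)A 3/3
(4,1)A 1/1
(4,2)A 3/3
(4,3)A 3/3
(4,4)A 1/3
(4,5)B 1/2
(4,7)A 1/1
The smallest same-type fraction is 1/4 at (3,4), which reduces to 1/4. Any threshold above that leaves this student unsatisfied.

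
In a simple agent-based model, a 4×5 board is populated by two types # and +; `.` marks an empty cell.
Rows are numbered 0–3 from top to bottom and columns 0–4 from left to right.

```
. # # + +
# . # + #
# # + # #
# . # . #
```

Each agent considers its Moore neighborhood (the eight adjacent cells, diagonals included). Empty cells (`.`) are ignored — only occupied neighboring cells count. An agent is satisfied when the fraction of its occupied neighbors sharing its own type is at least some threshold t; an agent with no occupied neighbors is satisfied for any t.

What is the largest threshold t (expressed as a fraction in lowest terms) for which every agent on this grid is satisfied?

1/5

Row 0: (0,1)# 3/3 · (0,2)# 2/4 · (0,3)+ 2/5 · (0,4)+ 2/3
Row 1: (1,0)# 3/3 · (1,2)# 4/7 · (1,3)+ 3/8 · (1,4)# 2/5
Row 2: (2,0)# 3/3 · (2,1)# 5/6 · (2,2)+ 1/5 · (2,3)# 5/7 · (2,4)# 3/4
Row 3: (3,0)# 2/2 · (3,2)# 2/3 · (3,4)# 2/2
The smallest same-type fraction is 1/5 at (2,2), which reduces to 1/5. Any threshold above that leaves this agent unsatisfied.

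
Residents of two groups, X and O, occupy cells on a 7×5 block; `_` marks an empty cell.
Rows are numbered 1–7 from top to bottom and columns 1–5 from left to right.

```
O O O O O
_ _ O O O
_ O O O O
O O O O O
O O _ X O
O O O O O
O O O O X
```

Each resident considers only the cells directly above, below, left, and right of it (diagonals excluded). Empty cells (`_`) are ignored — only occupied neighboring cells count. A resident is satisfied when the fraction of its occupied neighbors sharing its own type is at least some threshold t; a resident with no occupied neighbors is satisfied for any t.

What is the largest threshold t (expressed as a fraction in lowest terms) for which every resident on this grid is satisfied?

0/1

(1,1)O 1/1
(1,2)O 2/2
(1,3)O 3/3
(1,4)O 3/3
(1,5)O 2/2
(2,3)O 3/3
(2,4)O 4/4
(2,5)O 3/3
(3,2)O 2/2
(3,3)O 4/4
(3,4)O 4/4
(3,5)O 3/3
(4,1)O 2/2
(4,2)O 4/4
(4,3)O 3/3
(4,4)O 3/4
(4,5)O 3/3
(5,1)O 3/3
(5,2)O 3/3
(5,4)X 0/3
(5,5)O 2/3
(6,1)O 3/3
(6,2)O 4/4
(6,3)O 3/3
(6,4)O 3/4
(6,5)O 2/3
(7,1)O 2/2
(7,2)O 3/3
(7,3)O 3/3
(7,4)O 2/3
(7,5)X 0/2
The smallest same-type fraction is 0/3 at (5,4), which reduces to 0/1. Any threshold above that leaves this resident unsatisfied.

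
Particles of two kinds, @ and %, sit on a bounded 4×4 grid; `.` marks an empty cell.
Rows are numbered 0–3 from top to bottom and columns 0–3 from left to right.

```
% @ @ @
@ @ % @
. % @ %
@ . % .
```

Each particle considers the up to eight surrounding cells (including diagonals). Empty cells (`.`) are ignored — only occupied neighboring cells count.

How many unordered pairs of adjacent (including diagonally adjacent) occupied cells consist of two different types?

Scan each occupied cell's neighbors to the right and below (and the two forward diagonals) so each pair is counted once.
Row 0: %(0,0)–@(0,1)≠ %(0,0)–@(1,0)≠ %(0,0)–@(1,1)≠ @(0,1)–@(0,2)= @(0,1)–@(1,1)= @(0,1)–%(1,2)≠ @(0,1)–@(1,0)= @(0,2)–@(0,3)= @(0,2)–%(1,2)≠ @(0,2)–@(1,3)= @(0,2)–@(1,1)= @(0,3)–@(1,3)= @(0,3)–%(1,2)≠  → 6/13 unlike.
Row 1: @(1,0)–@(1,1)= @(1,0)–%(2,1)≠ @(1,1)–%(1,2)≠ @(1,1)–%(2,1)≠ @(1,1)–@(2,2)= %(1,2)–@(1,3)≠ %(1,2)–@(2,2)≠ %(1,2)–%(2,3)= %(1,2)–%(2,1)= @(1,3)–%(2,3)≠ @(1,3)–@(2,2)=  → 6/11 unlike.
Row 2: %(2,1)–@(2,2)≠ %(2,1)–%(3,2)= %(2,1)–@(3,0)≠ @(2,2)–%(2,3)≠ @(2,2)–%(3,2)≠ %(2,3)–%(3,2)=  → 4/6 unlike.
Total adjacent occupied pairs: 30; unlike-type pairs: 16.

16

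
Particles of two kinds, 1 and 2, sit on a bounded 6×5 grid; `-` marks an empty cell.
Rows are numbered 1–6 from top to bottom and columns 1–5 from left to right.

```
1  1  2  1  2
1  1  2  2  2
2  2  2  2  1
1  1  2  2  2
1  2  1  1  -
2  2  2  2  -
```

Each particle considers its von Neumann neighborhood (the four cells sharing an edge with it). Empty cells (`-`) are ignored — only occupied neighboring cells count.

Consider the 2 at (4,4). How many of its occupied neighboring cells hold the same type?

Occupied neighbors of (4,4): (3,4)=2, (5,4)=1, (4,3)=2, (4,5)=2.
Same type (2): 3 of 4.

3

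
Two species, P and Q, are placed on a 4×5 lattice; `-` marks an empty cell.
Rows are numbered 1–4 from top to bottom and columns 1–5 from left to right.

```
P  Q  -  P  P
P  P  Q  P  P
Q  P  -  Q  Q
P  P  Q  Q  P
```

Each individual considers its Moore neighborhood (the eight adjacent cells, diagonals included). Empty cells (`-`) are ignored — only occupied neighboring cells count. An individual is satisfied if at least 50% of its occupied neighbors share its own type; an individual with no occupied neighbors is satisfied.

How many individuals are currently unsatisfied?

Row 1: (1,1)P 2/3 ✓ · (1,2)Q 1/4 ✗ · (1,4)P 3/4 ✓ · (1,5)P 3/3 ✓
Row 2: (2,1)P 3/5 ✓ · (2,2)P 3/6 ✓ · (2,3)Q 2/6 ✗ · (2,4)P 3/6 ✓ · (2,5)P 3/5 ✓
Row 3: (3,1)Q 0/5 ✗ · (3,2)P 4/7 ✓ · (3,4)Q 4/7 ✓ · (3,5)Q 2/5 ✗
Row 4: (4,1)P 2/3 ✓ · (4,2)P 2/4 ✓ · (4,3)Q 2/4 ✓ · (4,4)Q 3/4 ✓ · (4,5)P 0/3 ✗
Unsatisfied: (1,2), (2,3), (3,1), (3,5), (4,5) — 5 in total.

5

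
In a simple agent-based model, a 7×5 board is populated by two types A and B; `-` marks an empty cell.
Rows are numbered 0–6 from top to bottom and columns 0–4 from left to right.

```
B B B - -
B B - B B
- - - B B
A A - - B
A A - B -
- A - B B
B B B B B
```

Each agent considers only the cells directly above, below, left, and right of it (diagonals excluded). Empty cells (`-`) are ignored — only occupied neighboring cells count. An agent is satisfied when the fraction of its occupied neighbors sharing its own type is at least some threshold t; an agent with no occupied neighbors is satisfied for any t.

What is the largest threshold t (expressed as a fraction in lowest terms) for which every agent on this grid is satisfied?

1/2

Row 0: (0,0)B 2/2 · (0,1)B 3/3 · (0,2)B 1/1
Row 1: (1,0)B 2/2 · (1,1)B 2/2 · (1,3)B 2/2 · (1,4)B 2/2
Row 2: (2,3)B 2/2 · (2,4)B 3/3
Row 3: (3,0)A 2/2 · (3,1)A 2/2 · (3,4)B 1/1
Row 4: (4,0)A 2/2 · (4,1)A 3/3 · (4,3)B 1/1
Row 5: (5,1)A 1/2 · (5,3)B 3/3 · (5,4)B 2/2
Row 6: (6,0)B 1/1 · (6,1)B 2/3 · (6,2)B 2/2 · (6,3)B 3/3 · (6,4)B 2/2
The smallest same-type fraction is 1/2 at (5,1), which reduces to 1/2. Any threshold above that leaves this agent unsatisfied.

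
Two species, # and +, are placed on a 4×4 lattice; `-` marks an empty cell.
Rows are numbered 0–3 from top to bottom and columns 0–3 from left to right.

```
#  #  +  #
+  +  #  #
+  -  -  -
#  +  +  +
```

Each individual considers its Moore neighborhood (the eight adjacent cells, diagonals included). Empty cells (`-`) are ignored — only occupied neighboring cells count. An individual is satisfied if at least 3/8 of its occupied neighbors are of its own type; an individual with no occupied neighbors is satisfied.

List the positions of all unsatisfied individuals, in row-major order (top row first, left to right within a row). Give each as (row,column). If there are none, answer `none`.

(0,0), (0,2), (3,0)

(0,0)# 1/3 ✗
(0,1)# 2/5 ✓
(0,2)+ 1/5 ✗
(0,3)# 2/3 ✓
(1,0)+ 2/4 ✓
(1,1)+ 3/6 ✓
(1,2)# 3/5 ✓
(1,3)# 2/3 ✓
(2,0)+ 3/4 ✓
(3,0)# 0/2 ✗
(3,1)+ 2/3 ✓
(3,2)+ 2/2 ✓
(3,3)+ 1/1 ✓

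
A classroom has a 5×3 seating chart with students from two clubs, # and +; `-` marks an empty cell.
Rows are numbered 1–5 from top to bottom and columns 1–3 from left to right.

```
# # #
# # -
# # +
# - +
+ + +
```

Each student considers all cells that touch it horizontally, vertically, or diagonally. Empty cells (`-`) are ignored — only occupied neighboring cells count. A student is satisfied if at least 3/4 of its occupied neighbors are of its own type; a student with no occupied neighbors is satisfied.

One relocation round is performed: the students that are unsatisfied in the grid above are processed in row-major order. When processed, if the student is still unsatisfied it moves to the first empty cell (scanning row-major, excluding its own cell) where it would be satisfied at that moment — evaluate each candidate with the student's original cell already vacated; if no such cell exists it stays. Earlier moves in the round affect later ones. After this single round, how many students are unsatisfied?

3

Initially unsatisfied (in order): (3,2), (3,3), (4,1), (5,1).
  (3,2) → (2,3).
  (3,3): no empty cell satisfies it; stays.
  (4,1): no empty cell satisfies it; stays.
  (5,1): no empty cell satisfies it; stays.
Resulting grid:
# # #
# # #
# - +
# - +
+ + +
Unsatisfied now: (3,3), (4,1), (5,1).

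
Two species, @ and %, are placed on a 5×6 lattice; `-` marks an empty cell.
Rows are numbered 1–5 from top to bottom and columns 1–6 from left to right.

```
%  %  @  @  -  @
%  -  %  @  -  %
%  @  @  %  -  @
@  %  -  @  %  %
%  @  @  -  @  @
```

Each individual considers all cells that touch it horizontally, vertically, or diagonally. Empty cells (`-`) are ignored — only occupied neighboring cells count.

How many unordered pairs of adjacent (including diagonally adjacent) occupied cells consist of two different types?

Scan each occupied cell's neighbors to the right and below (and the two forward diagonals) so each pair is counted once.
From row 1: 4 unlike of 11 pairs (running 4/11).
From row 2: 6 unlike of 9 pairs (running 10/20).
From row 3: 8 unlike of 13 pairs (running 18/33).
From row 4: 9 unlike of 14 pairs (running 27/47).
From row 5: 1 unlike of 3 pairs (running 28/50).
Total adjacent occupied pairs: 50; unlike-type pairs: 28.

28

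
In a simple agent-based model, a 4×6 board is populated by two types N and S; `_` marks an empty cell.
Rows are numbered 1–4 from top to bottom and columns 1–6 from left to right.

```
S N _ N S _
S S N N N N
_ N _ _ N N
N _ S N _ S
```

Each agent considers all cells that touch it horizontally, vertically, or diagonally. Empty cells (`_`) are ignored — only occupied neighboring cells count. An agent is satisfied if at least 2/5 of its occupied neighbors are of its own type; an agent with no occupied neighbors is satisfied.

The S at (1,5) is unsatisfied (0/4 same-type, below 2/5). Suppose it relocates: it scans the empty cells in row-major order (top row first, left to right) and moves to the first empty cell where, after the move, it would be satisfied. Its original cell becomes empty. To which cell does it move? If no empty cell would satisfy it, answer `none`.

Vacating (1,5). Empty cells in order:
  (1,3): 1/5 same-type → still unsatisfied.
  (1,6): 0/2 same-type → still unsatisfied.
  (3,1): 2/4 same-type → satisfied — stop here.

(3,1)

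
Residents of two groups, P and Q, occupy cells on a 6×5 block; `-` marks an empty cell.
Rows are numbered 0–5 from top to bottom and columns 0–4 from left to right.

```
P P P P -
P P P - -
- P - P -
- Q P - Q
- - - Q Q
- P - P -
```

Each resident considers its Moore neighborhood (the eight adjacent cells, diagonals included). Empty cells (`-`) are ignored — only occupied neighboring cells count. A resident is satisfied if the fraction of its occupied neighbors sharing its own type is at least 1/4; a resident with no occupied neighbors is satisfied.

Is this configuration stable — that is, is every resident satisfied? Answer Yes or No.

Row 0: (0,0)P 3/3 ok · (0,1)P 5/5 ok · (0,2)P 4/4 ok · (0,3)P 2/2 ok
Row 1: (1,0)P 4/4 ok · (1,1)P 6/6 ok · (1,2)P 6/6 ok
Row 2: (2,1)P 4/5 ok · (2,3)P 2/3 ok
Row 3: (3,1)Q 0/2 unhappy · (3,2)P 2/4 ok · (3,4)Q 2/3 ok
Row 4: (4,3)Q 2/4 ok · (4,4)Q 2/3 ok
Row 5: (5,1)P 0/0 ok · (5,3)P 0/2 unhappy
For instance (3,1) has only 0/2 same-type neighbors, below 1/4.

No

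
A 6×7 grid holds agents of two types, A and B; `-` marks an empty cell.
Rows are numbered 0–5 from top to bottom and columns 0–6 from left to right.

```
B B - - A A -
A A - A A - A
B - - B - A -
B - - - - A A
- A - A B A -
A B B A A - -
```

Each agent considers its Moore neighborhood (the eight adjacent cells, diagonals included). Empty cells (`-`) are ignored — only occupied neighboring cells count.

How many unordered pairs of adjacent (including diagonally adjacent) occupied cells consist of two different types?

Scan each occupied cell's neighbors to the right and below (and the two forward diagonals) so each pair is counted once.
From row 0: 4 unlike of 10 pairs (running 4/10).
From row 1: 4 unlike of 8 pairs (running 8/18).
From row 2: 0 unlike of 3 pairs (running 8/21).
From row 3: 2 unlike of 5 pairs (running 10/26).
From row 4: 7 unlike of 11 pairs (running 17/37).
From row 5: 2 unlike of 4 pairs (running 19/41).
Total adjacent occupied pairs: 41; unlike-type pairs: 19.

19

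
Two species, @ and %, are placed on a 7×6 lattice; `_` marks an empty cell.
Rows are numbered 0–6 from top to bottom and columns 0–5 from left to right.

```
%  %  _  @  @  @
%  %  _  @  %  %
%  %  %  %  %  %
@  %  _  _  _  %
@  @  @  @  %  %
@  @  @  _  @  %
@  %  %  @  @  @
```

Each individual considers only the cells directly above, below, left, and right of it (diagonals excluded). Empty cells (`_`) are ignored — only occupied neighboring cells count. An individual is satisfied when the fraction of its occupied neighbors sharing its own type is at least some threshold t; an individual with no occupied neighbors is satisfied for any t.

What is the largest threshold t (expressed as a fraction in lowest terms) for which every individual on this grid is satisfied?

1/3

Row 0: (0,0)% 2/2 · (0,1)% 2/2 · (0,3)@ 2/2 · (0,4)@ 2/3 · (0,5)@ 1/2
Row 1: (1,0)% 3/3 · (1,1)% 3/3 · (1,3)@ 1/3 · (1,4)% 2/4 · (1,5)% 2/3
Row 2: (2,0)% 2/3 · (2,1)% 4/4 · (2,2)% 2/2 · (2,3)% 2/3 · (2,4)% 3/3 · (2,5)% 3/3
Row 3: (3,0)@ 1/3 · (3,1)% 1/3 · (3,5)% 2/2
Row 4: (4,0)@ 3/3 · (4,1)@ 3/4 · (4,2)@ 3/3 · (4,3)@ 1/2 · (4,4)% 1/3 · (4,5)% 3/3
Row 5: (5,0)@ 3/3 · (5,1)@ 3/4 · (5,2)@ 2/3 · (5,4)@ 1/3 · (5,5)% 1/3
Row 6: (6,0)@ 1/2 · (6,1)% 1/3 · (6,2)% 1/3 · (6,3)@ 1/2 · (6,4)@ 3/3 · (6,5)@ 1/2
The smallest same-type fraction is 1/3 at (1,3), which reduces to 1/3. Any threshold above that leaves this individual unsatisfied.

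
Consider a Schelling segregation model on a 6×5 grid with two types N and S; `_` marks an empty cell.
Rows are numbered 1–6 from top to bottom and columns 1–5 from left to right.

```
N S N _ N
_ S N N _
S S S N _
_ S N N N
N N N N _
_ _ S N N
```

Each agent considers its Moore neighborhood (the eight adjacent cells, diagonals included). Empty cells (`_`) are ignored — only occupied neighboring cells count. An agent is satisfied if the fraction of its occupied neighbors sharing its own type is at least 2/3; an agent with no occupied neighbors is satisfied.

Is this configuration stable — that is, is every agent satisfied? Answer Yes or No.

(1,1)N 0/2 not
(1,2)S 1/4 not
(1,3)N 2/4 not
(1,5)N 1/1 satisfied
(2,2)S 4/7 not
(2,3)N 3/7 not
(2,4)N 4/5 satisfied
(3,1)S 3/3 satisfied
(3,2)S 4/6 satisfied
(3,3)S 3/8 not
(3,4)N 5/6 satisfied
(4,2)S 3/7 not
(4,3)N 5/8 not
(4,4)N 5/6 satisfied
(4,5)N 3/3 satisfied
(5,1)N 1/2 not
(5,2)N 3/5 not
(5,3)N 5/7 satisfied
(5,4)N 6/7 satisfied
(6,3)S 0/4 not
(6,4)N 3/4 satisfied
(6,5)N 2/2 satisfied
For instance (1,1) has only 0/2 same-type neighbors, below 2/3.

No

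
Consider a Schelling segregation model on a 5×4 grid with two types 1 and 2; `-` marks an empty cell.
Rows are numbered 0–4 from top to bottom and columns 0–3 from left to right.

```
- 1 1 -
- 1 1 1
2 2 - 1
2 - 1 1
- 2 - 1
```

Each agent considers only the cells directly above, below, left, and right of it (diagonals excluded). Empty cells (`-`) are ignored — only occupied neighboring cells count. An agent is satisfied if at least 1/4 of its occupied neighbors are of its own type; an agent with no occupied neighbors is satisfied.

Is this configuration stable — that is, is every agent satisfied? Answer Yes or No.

Row 0: (0,1)1 2/2 ok · (0,2)1 2/2 ok
Row 1: (1,1)1 2/3 ok · (1,2)1 3/3 ok · (1,3)1 2/2 ok
Row 2: (2,0)2 2/2 ok · (2,1)2 1/2 ok · (2,3)1 2/2 ok
Row 3: (3,0)2 1/1 ok · (3,2)1 1/1 ok · (3,3)1 3/3 ok
Row 4: (4,1)2 0/0 ok · (4,3)1 1/1 ok
All meet the threshold, so the configuration is stable.

Yes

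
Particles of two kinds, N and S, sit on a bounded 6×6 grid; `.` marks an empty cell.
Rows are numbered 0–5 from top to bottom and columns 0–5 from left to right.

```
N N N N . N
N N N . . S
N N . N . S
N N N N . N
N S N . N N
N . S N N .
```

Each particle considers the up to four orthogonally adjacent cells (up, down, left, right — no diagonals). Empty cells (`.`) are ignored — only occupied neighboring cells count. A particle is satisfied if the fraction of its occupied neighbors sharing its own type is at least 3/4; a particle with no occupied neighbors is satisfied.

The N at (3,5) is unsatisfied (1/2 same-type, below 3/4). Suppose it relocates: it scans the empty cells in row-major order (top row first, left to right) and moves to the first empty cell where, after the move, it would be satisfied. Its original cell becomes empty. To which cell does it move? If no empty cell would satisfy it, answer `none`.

(0,4)

Vacating (3,5). Empty cells in order:
  (0,4): 2/2 same-type → satisfied — stop here.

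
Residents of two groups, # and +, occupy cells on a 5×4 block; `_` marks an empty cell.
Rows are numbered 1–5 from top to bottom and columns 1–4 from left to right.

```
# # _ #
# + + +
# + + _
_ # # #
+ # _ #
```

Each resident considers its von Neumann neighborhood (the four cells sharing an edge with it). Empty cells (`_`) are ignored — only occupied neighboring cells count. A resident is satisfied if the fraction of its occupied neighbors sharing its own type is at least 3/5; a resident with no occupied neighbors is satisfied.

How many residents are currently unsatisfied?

Row 1: (1,1)# 2/2 ok · (1,2)# 1/2 unhappy · (1,4)# 0/1 unhappy
Row 2: (2,1)# 2/3 ok · (2,2)+ 2/4 unhappy · (2,3)+ 3/3 ok · (2,4)+ 1/2 unhappy
Row 3: (3,1)# 1/2 unhappy · (3,2)+ 2/4 unhappy · (3,3)+ 2/3 ok
Row 4: (4,2)# 2/3 ok · (4,3)# 2/3 ok · (4,4)# 2/2 ok
Row 5: (5,1)+ 0/1 unhappy · (5,2)# 1/2 unhappy · (5,4)# 1/1 ok
Unsatisfied: (1,2), (1,4), (2,2), (2,4), (3,1), (3,2), (5,1), (5,2) — 8 in total.

8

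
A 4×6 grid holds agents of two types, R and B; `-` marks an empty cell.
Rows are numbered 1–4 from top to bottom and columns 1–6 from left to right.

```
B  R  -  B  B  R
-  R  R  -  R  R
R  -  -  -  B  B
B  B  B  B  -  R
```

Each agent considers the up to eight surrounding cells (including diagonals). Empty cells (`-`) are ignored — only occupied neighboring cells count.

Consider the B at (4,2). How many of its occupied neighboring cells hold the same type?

Occupied neighbors of (4,2): (3,1)=R, (4,1)=B, (4,3)=B.
Same type (B): 2 of 3.

2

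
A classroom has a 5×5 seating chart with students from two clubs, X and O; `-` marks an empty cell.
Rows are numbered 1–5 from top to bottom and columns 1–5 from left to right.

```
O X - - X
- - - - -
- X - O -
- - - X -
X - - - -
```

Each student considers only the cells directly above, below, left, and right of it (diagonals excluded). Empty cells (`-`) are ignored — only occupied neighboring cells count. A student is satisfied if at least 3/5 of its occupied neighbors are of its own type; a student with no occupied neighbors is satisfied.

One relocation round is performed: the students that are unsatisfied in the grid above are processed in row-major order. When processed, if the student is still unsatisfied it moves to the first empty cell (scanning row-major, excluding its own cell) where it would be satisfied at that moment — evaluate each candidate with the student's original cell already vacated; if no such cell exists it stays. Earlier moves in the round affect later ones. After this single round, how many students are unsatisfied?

0

Initially unsatisfied (in order): (1,1), (1,2), (3,4), (4,4).
  (1,1) → (2,1).
  (1,2): now satisfied by earlier moves; stays.
  (3,4) → (2,3).
  (4,4): now satisfied by earlier moves; stays.
Resulting grid:
- X - - X
O - O - -
- X - - -
- - - X -
X - - - -
All satisfied now.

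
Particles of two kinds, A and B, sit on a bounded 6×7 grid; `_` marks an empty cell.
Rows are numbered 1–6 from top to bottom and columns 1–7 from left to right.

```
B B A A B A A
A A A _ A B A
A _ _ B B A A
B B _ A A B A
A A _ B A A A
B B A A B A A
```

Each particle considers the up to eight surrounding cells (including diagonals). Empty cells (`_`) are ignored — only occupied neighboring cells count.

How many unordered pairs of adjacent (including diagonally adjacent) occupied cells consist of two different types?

Scan each occupied cell's neighbors to the right and below (and the two forward diagonals) so each pair is counted once.
Row 1: B(1,1)–B(1,2)= B(1,1)–A(2,1)≠ B(1,1)–A(2,2)≠ B(1,2)–A(1,3)≠ B(1,2)–A(2,2)≠ B(1,2)–A(2,3)≠ B(1,2)–A(2,1)≠ A(1,3)–A(1,4)= A(1,3)–A(2,3)= A(1,3)–A(2,2)= A(1,4)–B(1,5)≠ A(1,4)–A(2,5)= A(1,4)–A(2,3)= B(1,5)–A(1,6)≠ B(1,5)–A(2,5)≠ B(1,5)–B(2,6)= A(1,6)–A(1,7)= A(1,6)–B(2,6)≠ A(1,6)–A(2,7)= A(1,6)–A(2,5)= A(1,7)–A(2,7)= A(1,7)–B(2,6)≠  → 11/22 unlike.
Row 2: A(2,1)–A(2,2)= A(2,1)–A(3,1)= A(2,2)–A(2,3)= A(2,2)–A(3,1)= A(2,3)–B(3,4)≠ A(2,5)–B(2,6)≠ A(2,5)–B(3,5)≠ A(2,5)–A(3,6)= A(2,5)–B(3,4)≠ B(2,6)–A(2,7)≠ B(2,6)–A(3,6)≠ B(2,6)–A(3,7)≠ B(2,6)–B(3,5)= A(2,7)–A(3,7)= A(2,7)–A(3,6)=  → 7/15 unlike.
Row 3: A(3,1)–B(4,1)≠ A(3,1)–B(4,2)≠ B(3,4)–B(3,5)= B(3,4)–A(4,4)≠ B(3,4)–A(4,5)≠ B(3,5)–A(3,6)≠ B(3,5)–A(4,5)≠ B(3,5)–B(4,6)= B(3,5)–A(4,4)≠ A(3,6)–A(3,7)= A(3,6)–B(4,6)≠ A(3,6)–A(4,7)= A(3,6)–A(4,5)= A(3,7)–A(4,7)= A(3,7)–B(4,6)≠  → 9/15 unlike.
Row 4: B(4,1)–B(4,2)= B(4,1)–A(5,1)≠ B(4,1)–A(5,2)≠ B(4,2)–A(5,2)≠ B(4,2)–A(5,1)≠ A(4,4)–A(4,5)= A(4,4)–B(5,4)≠ A(4,4)–A(5,5)= A(4,5)–B(4,6)≠ A(4,5)–A(5,5)= A(4,5)–A(5,6)= A(4,5)–B(5,4)≠ B(4,6)–A(4,7)≠ B(4,6)–A(5,6)≠ B(4,6)–A(5,7)≠ B(4,6)–A(5,5)≠ A(4,7)–A(5,7)= A(4,7)–A(5,6)=  → 11/18 unlike.
Row 5: A(5,1)–A(5,2)= A(5,1)–B(6,1)≠ A(5,1)–B(6,2)≠ A(5,2)–B(6,2)≠ A(5,2)–A(6,3)= A(5,2)–B(6,1)≠ B(5,4)–A(5,5)≠ B(5,4)–A(6,4)≠ B(5,4)–B(6,5)= B(5,4)–A(6,3)≠ A(5,5)–A(5,6)= A(5,5)–B(6,5)≠ A(5,5)–A(6,6)= A(5,5)–A(6,4)= A(5,6)–A(5,7)= A(5,6)–A(6,6)= A(5,6)–A(6,7)= A(5,6)–B(6,5)≠ A(5,7)–A(6,7)= A(5,7)–A(6,6)=  → 9/20 unlike.
Row 6: B(6,1)–B(6,2)= B(6,2)–A(6,3)≠ A(6,3)–A(6,4)= A(6,4)–B(6,5)≠ B(6,5)–A(6,6)≠ A(6,6)–A(6,7)=  → 3/6 unlike.
Total adjacent occupied pairs: 96; unlike-type pairs: 50.

50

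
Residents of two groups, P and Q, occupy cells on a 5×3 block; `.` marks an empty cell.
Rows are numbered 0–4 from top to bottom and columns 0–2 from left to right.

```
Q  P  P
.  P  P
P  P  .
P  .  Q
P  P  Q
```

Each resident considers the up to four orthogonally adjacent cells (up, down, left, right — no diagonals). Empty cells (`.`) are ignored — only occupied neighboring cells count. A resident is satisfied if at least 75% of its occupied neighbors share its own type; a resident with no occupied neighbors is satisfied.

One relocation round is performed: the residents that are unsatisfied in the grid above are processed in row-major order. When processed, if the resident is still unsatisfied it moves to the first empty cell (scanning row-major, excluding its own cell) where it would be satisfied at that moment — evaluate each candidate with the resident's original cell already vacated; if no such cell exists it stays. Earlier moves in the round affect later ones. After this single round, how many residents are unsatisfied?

3

Initially unsatisfied (in order): (0,0), (0,1), (4,1), (4,2).
  (0,0): no empty cell satisfies it; stays.
  (0,1) → (3,1).
  (4,1): no empty cell satisfies it; stays.
  (4,2): no empty cell satisfies it; stays.
Resulting grid:
Q . P
. P P
P P .
P P Q
P P Q
Unsatisfied now: (3,2), (4,1), (4,2).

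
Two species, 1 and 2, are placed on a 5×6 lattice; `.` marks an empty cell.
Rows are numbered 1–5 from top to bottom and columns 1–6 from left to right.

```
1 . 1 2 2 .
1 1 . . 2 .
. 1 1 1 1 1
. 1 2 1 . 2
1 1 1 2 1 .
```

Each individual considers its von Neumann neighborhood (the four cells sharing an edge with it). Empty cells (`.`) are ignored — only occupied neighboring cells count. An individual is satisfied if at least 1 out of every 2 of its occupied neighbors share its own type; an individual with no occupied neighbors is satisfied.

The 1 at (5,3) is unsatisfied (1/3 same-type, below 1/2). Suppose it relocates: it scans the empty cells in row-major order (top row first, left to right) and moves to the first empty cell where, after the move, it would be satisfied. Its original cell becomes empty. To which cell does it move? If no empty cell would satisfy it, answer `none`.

Vacating (5,3). Empty cells in order:
  (1,2): 3/3 same-type → satisfied — stop here.

(1,2)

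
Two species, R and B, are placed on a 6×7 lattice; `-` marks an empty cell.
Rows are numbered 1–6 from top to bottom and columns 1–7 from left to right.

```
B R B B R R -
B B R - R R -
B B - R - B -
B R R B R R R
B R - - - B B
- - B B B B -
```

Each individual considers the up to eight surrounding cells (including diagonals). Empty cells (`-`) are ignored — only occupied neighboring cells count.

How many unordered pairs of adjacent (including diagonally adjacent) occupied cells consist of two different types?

Scan each occupied cell's neighbors to the right and below (and the two forward diagonals) so each pair is counted once.
Row 1: B(1,1)–R(1,2)≠ B(1,1)–B(2,1)= B(1,1)–B(2,2)= R(1,2)–B(1,3)≠ R(1,2)–B(2,2)≠ R(1,2)–R(2,3)= R(1,2)–B(2,1)≠ B(1,3)–B(1,4)= B(1,3)–R(2,3)≠ B(1,3)–B(2,2)= B(1,4)–R(1,5)≠ B(1,4)–R(2,5)≠ B(1,4)–R(2,3)≠ R(1,5)–R(1,6)= R(1,5)–R(2,5)= R(1,5)–R(2,6)= R(1,6)–R(2,6)= R(1,6)–R(2,5)=  → 8/18 unlike.
Row 2: B(2,1)–B(2,2)= B(2,1)–B(3,1)= B(2,1)–B(3,2)= B(2,2)–R(2,3)≠ B(2,2)–B(3,2)= B(2,2)–B(3,1)= R(2,3)–R(3,4)= R(2,3)–B(3,2)≠ R(2,5)–R(2,6)= R(2,5)–B(3,6)≠ R(2,5)–R(3,4)= R(2,6)–B(3,6)≠  → 4/12 unlike.
Row 3: B(3,1)–B(3,2)= B(3,1)–B(4,1)= B(3,1)–R(4,2)≠ B(3,2)–R(4,2)≠ B(3,2)–R(4,3)≠ B(3,2)–B(4,1)= R(3,4)–B(4,4)≠ R(3,4)–R(4,5)= R(3,4)–R(4,3)= B(3,6)–R(4,6)≠ B(3,6)–R(4,7)≠ B(3,6)–R(4,5)≠  → 7/12 unlike.
Row 4: B(4,1)–R(4,2)≠ B(4,1)–B(5,1)= B(4,1)–R(5,2)≠ R(4,2)–R(4,3)= R(4,2)–R(5,2)= R(4,2)–B(5,1)≠ R(4,3)–B(4,4)≠ R(4,3)–R(5,2)= B(4,4)–R(4,5)≠ R(4,5)–R(4,6)= R(4,5)–B(5,6)≠ R(4,6)–R(4,7)= R(4,6)–B(5,6)≠ R(4,6)–B(5,7)≠ R(4,7)–B(5,7)≠ R(4,7)–B(5,6)≠  → 10/16 unlike.
Row 5: B(5,1)–R(5,2)≠ R(5,2)–B(6,3)≠ B(5,6)–B(5,7)= B(5,6)–B(6,6)= B(5,6)–B(6,5)= B(5,7)–B(6,6)=  → 2/6 unlike.
Row 6: B(6,3)–B(6,4)= B(6,4)–B(6,5)= B(6,5)–B(6,6)=  → 0/3 unlike.
Total adjacent occupied pairs: 67; unlike-type pairs: 31.

31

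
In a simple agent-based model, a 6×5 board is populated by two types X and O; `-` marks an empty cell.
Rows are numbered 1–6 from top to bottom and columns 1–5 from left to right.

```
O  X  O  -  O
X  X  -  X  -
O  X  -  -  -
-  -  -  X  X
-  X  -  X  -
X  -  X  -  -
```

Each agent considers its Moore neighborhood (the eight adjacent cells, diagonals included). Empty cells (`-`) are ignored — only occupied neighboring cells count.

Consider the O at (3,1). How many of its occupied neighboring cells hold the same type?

0

Occupied neighbors of (3,1): (2,1)=X, (2,2)=X, (3,2)=X.
Same type (O): 0 of 3.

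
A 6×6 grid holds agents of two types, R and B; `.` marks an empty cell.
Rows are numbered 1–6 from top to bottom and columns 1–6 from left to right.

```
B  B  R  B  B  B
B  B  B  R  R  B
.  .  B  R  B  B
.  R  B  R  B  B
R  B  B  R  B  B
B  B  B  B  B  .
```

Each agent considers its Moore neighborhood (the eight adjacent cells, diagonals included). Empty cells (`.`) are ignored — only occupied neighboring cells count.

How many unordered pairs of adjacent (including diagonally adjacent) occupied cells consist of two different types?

40

Scan each occupied cell's neighbors to the right and below (and the two forward diagonals) so each pair is counted once.
From row 1: 9 unlike of 21 pairs (running 9/21).
From row 2: 7 unlike of 16 pairs (running 16/37).
From row 3: 7 unlike of 14 pairs (running 23/51).
From row 4: 9 unlike of 18 pairs (running 32/69).
From row 5: 8 unlike of 19 pairs (running 40/88).
From row 6: 0 unlike of 4 pairs (running 40/92).
Total adjacent occupied pairs: 92; unlike-type pairs: 40.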